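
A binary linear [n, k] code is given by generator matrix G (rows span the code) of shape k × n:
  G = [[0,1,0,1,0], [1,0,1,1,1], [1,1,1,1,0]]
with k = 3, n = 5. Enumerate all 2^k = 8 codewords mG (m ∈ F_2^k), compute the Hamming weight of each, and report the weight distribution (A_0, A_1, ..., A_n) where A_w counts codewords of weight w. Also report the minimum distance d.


Weight distribution: A_0 = 1, A_2 = 4, A_4 = 3. Minimum distance d = 2.

Enumerate all 2^3 = 8 messages m ∈ F_2^3.
For each, compute codeword c = mG in F_2^5, then tally its weight.
  m = 000 → c = 00000, weight = 0.
  m = 100 → c = 01010, weight = 2.
  m = 010 → c = 10111, weight = 4.
  m = 110 → c = 11101, weight = 4.
  m = 001 → c = 11110, weight = 4.
  m = 101 → c = 10100, weight = 2.
  m = 011 → c = 01001, weight = 2.
  m = 111 → c = 00011, weight = 2.
Tally weights:
  weight 0: 1 codewords.
  weight 2: 4 codewords.
  weight 4: 3 codewords.
Minimum distance d = smallest w > 0 with A_w > 0 = 2.
Sanity: Σ A_w = 8 = 2^3 = 8 ✓.


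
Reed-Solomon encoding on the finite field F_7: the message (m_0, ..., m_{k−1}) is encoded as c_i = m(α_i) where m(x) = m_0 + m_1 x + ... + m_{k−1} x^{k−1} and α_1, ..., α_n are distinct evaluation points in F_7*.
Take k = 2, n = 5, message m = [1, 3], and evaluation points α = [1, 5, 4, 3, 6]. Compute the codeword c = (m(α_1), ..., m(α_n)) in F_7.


c = [4, 2, 6, 3, 5]

Message polynomial: m(x) = 1 + 3·x (mod 7).
For each evaluation point α_i, compute m(α_i) mod 7:
  α_1 = 1: Horner steps 3 → 4, so m(1) = 4.
  α_2 = 5: Horner steps 3 → 2, so m(5) = 2.
  α_3 = 4: Horner steps 3 → 6, so m(4) = 6.
  α_4 = 3: Horner steps 3 → 3, so m(3) = 3.
  α_5 = 6: Horner steps 3 → 5, so m(6) = 5.
Codeword c = [4, 2, 6, 3, 5] ∈ F_7^5.


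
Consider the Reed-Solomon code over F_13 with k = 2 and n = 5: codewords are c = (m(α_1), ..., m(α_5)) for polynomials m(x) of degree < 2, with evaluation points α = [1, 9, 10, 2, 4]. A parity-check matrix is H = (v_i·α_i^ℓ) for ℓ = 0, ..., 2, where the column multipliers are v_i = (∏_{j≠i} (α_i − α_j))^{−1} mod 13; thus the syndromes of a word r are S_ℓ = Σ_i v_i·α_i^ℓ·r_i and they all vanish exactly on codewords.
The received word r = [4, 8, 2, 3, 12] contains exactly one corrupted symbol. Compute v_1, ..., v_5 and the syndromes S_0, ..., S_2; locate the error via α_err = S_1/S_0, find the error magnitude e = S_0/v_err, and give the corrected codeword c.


S = (1, 2, 4), error at position 4, error magnitude e = 5, c = [4, 8, 2, 11, 12].

Step 1: column multipliers v_i = (∏_{j≠i}(α_i − α_j))^{−1} mod 13.
  i = 1 (α = 1): (1−9)(1−10)(1−2)(1−4) = (−8)·(−9)·(−1)·(−3) = 216 ≡ 8, so v_1 = 8^{−1} = 5 (mod 13).
  i = 2 (α = 9): (9−1)(9−10)(9−2)(9−4) = 8·(−1)·7·5 = −280 ≡ 6, so v_2 = 6^{−1} = 11 (mod 13).
  i = 3 (α = 10): (10−1)(10−9)(10−2)(10−4) = 9·1·8·6 = 432 ≡ 3, so v_3 = 3^{−1} = 9 (mod 13).
  i = 4 (α = 2): (2−1)(2−9)(2−10)(2−4) = 1·(−7)·(−8)·(−2) = −112 ≡ 5, so v_4 = 5^{−1} = 8 (mod 13).
  i = 5 (α = 4): (4−1)(4−9)(4−10)(4−2) = 3·(−5)·(−6)·2 = 180 ≡ 11, so v_5 = 11^{−1} = 6 (mod 13).
  v = [5, 11, 9, 8, 6].
Step 2: syndromes of r = [4, 8, 2, 3, 12] (all sums mod 13).
  S_0 = Σ v_i r_i = 5·4 + 11·8 + 9·2 + 8·3 + 6·12 = 222 ≡ 1.
  S_1 = Σ v_i α_i r_i = 5·1·4 + 11·9·8 + 9·10·2 + 8·2·3 + 6·4·12 = 1328 ≡ 2.
  α_i^2 mod 13 = [1, 3, 9, 4, 3].
  S_2 = Σ v_i α_i^2 r_i = 5·1·4 + 11·3·8 + 9·9·2 + 8·4·3 + 6·3·12 = 758 ≡ 4.
  S = (1, 2, 4) ≠ 0, so r is not a codeword (an error is present).
Step 3: locate the error. For a single error e at position i, S_ℓ = v_i·e·α_i^ℓ, so α_err = S_1/S_0.
  S_0^{−1} = 1^{−1} = 1 (mod 13), so α_err = 2·1 = 2 ≡ 2 = α_4. Error position i = 4.
  Consistency check: S_2/S_1 = 4·7 = 28 ≡ 2 = α_err ✓ (single-error assumption holds).
Step 4: error magnitude e = S_0/v_4 = S_0·∏_{j≠4}(α_4 − α_j) = 1·5 = 5 ≡ 5 (mod 13).
Step 5: correct position 4: c_4 = r_4 − e = 3 − 5 ≡ 11 (mod 13). Hence c = [4, 8, 2, 11, 12].
  Check: interpolating c through the α_i gives m(x) = 10 + 7·x (degree < 2) with m(α_i) = c_i for every i, so c is indeed a codeword.


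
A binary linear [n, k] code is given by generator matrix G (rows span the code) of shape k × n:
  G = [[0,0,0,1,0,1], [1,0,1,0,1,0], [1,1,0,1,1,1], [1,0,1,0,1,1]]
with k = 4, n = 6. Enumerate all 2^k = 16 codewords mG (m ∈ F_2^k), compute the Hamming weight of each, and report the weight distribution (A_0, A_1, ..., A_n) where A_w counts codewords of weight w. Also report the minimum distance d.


Weight distribution: A_0 = 1, A_1 = 2, A_2 = 2, A_3 = 4, A_4 = 5, A_5 = 2. Minimum distance d = 1.

Enumerate all 2^4 = 16 messages m ∈ F_2^4.
For each, compute codeword c = mG in F_2^6, then tally its weight.
  m = 0000 → c = 000000, weight = 0.
  m = 1000 → c = 000101, weight = 2.
  m = 0100 → c = 101010, weight = 3.
  m = 1100 → c = 101111, weight = 5.
  m = 0010 → c = 110111, weight = 5.
  m = 1010 → c = 110010, weight = 3.
  m = 0110 → c = 011101, weight = 4.
  m = 1110 → c = 011000, weight = 2.
  m = 0001 → c = 101011, weight = 4.
  m = 1001 → c = 101110, weight = 4.
  m = 0101 → c = 000001, weight = 1.
  m = 1101 → c = 000100, weight = 1.
  m = 0011 → c = 011100, weight = 3.
  m = 1011 → c = 011001, weight = 3.
  m = 0111 → c = 110110, weight = 4.
  m = 1111 → c = 110011, weight = 4.
Tally weights:
  weight 0: 1 codewords.
  weight 1: 2 codewords.
  weight 2: 2 codewords.
  weight 3: 4 codewords.
  weight 4: 5 codewords.
  weight 5: 2 codewords.
Minimum distance d = smallest w > 0 with A_w > 0 = 1.
Sanity: Σ A_w = 16 = 2^4 = 16 ✓.


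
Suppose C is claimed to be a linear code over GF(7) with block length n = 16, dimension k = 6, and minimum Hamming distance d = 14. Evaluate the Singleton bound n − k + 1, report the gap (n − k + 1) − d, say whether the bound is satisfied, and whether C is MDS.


Singleton RHS = n − k + 1 = 11, slack = -3, bound violated (no such code; not MDS).

Singleton bound: d ≤ n − k + 1.
Here n = 16, k = 6, so n − k + 1 = 11.
Given d = 14, check d ≤ 11: NO.
Slack = (n − k + 1) − d = -3.
The slack is negative: d = 14 exceeds n − k + 1 = 11 by 3, so the Singleton bound is violated and no linear [16, 6, 14]_7 code can exist. In particular it is not MDS (MDS requires d = n − k + 1 exactly).
Description: the claimed parameters are [16, 6, 14]_7; such a code would be impossible (violates the Singleton bound).


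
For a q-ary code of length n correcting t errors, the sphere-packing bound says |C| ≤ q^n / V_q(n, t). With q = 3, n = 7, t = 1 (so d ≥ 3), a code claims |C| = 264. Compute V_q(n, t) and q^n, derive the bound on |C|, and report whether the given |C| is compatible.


V_q(n, t) = 15, q^n = 2187, Hamming bound = 145, |C| = 264 > bound (violated).

Step 1: Compute V_q(n, t) = Σ_{j=0}^1 C(n, j) (q−1)^j.
  j = 0: C(7,0)·(2)^0 = 1·1 = 1.
  j = 1: C(7,1)·(2)^1 = 7·2 = 14.
  V_q(n, t) = 1 + 14 = 15.
Step 2: q^n = 3^7 = 2187.
Step 3: Hamming bound ⌊q^n / V_q(n,t)⌋ = ⌊2187/15⌋ = 145.
Step 4: Compare |C| = 264 to 145: violated.
The claimed |C| lies above the Hamming bound, so no 3-ary code of length 7 with d ≥ 3 can have 264 codewords.


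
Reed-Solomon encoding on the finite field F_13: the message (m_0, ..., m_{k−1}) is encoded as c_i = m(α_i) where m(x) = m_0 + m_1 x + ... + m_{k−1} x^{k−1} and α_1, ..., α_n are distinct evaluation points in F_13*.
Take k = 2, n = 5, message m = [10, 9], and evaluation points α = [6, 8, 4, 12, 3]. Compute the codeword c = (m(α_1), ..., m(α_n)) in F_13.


c = [12, 4, 7, 1, 11]

Message polynomial: m(x) = 10 + 9·x (mod 13).
For each evaluation point α_i, compute m(α_i) mod 13:
  α_1 = 6: Horner steps 9 → 12, so m(6) = 12.
  α_2 = 8: Horner steps 9 → 4, so m(8) = 4.
  α_3 = 4: Horner steps 9 → 7, so m(4) = 7.
  α_4 = 12: Horner steps 9 → 1, so m(12) = 1.
  α_5 = 3: Horner steps 9 → 11, so m(3) = 11.
Codeword c = [12, 4, 7, 1, 11] ∈ F_13^5.


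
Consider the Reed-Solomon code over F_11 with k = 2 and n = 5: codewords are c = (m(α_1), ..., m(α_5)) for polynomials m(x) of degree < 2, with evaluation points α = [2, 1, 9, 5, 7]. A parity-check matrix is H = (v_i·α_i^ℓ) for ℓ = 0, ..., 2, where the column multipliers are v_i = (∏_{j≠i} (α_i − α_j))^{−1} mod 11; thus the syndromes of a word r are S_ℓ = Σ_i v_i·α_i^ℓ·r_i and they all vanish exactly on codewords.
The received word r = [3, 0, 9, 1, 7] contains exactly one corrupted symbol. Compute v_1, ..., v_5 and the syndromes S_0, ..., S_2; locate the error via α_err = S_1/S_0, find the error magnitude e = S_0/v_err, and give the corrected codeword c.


S = (5, 1, 9), error at position 3, error magnitude e = 7, c = [3, 0, 2, 1, 7].

Step 1: column multipliers v_i = (∏_{j≠i}(α_i − α_j))^{−1} mod 11.
  i = 1 (α = 2): (2−1)(2−9)(2−5)(2−7) = 1·(−7)·(−3)·(−5) = −105 ≡ 5, so v_1 = 5^{−1} = 9 (mod 11).
  i = 2 (α = 1): (1−2)(1−9)(1−5)(1−7) = (−1)·(−8)·(−4)·(−6) = 192 ≡ 5, so v_2 = 5^{−1} = 9 (mod 11).
  i = 3 (α = 9): (9−2)(9−1)(9−5)(9−7) = 7·8·4·2 = 448 ≡ 8, so v_3 = 8^{−1} = 7 (mod 11).
  i = 4 (α = 5): (5−2)(5−1)(5−9)(5−7) = 3·4·(−4)·(−2) = 96 ≡ 8, so v_4 = 8^{−1} = 7 (mod 11).
  i = 5 (α = 7): (7−2)(7−1)(7−9)(7−5) = 5·6·(−2)·2 = −120 ≡ 1, so v_5 = 1^{−1} = 1 (mod 11).
  v = [9, 9, 7, 7, 1].
Step 2: syndromes of r = [3, 0, 9, 1, 7] (all sums mod 11).
  S_0 = Σ v_i r_i = 9·3 + 9·0 + 7·9 + 7·1 + 1·7 = 104 ≡ 5.
  S_1 = Σ v_i α_i r_i = 9·2·3 + 9·1·0 + 7·9·9 + 7·5·1 + 1·7·7 = 705 ≡ 1.
  α_i^2 mod 11 = [4, 1, 4, 3, 5].
  S_2 = Σ v_i α_i^2 r_i = 9·4·3 + 9·1·0 + 7·4·9 + 7·3·1 + 1·5·7 = 416 ≡ 9.
  S = (5, 1, 9) ≠ 0, so r is not a codeword (an error is present).
Step 3: locate the error. For a single error e at position i, S_ℓ = v_i·e·α_i^ℓ, so α_err = S_1/S_0.
  S_0^{−1} = 5^{−1} = 9 (mod 11), so α_err = 1·9 = 9 ≡ 9 = α_3. Error position i = 3.
  Consistency check: S_2/S_1 = 9·1 = 9 ≡ 9 = α_err ✓ (single-error assumption holds).
Step 4: error magnitude e = S_0/v_3 = S_0·∏_{j≠3}(α_3 − α_j) = 5·8 = 40 ≡ 7 (mod 11).
Step 5: correct position 3: c_3 = r_3 − e = 9 − 7 ≡ 2 (mod 11). Hence c = [3, 0, 2, 1, 7].
  Check: interpolating c through the α_i gives m(x) = 8 + 3·x (degree < 2) with m(α_i) = c_i for every i, so c is indeed a codeword.


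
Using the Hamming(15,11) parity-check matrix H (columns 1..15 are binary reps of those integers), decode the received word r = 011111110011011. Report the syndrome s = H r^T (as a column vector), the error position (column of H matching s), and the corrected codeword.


s = (1, 1, 1, 1)^T, error position = 15, corrected codeword c = 011111110011010

Compute s = H r^T mod 2 one row at a time:
  s_1 = 1 + 0 + 0 + 1 + 1 + 0 + 1 + 1 = 5 ≡ 1 (mod 2).
  s_2 = 1 + 1 + 1 + 1 + 1 + 0 + 1 + 1 = 7 ≡ 1 (mod 2).
  s_3 = 1 + 1 + 1 + 1 + 0 + 1 + 1 + 1 = 7 ≡ 1 (mod 2).
  s_4 = 0 + 1 + 1 + 1 + 0 + 1 + 0 + 1 = 5 ≡ 1 (mod 2).
s = (1, 1, 1, 1)^T — this equals column 15 of H (binary 1111), so error is at position 15.
Correct: flip bit 15 of r = 011111110011011 to get c = 011111110011010.


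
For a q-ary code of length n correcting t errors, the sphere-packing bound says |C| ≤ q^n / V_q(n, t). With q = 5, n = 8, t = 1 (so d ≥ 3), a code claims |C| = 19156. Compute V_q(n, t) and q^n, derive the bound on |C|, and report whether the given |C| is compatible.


V_q(n, t) = 33, q^n = 390625, Hamming bound = 11837, |C| = 19156 > bound (violated).

Step 1: Compute V_q(n, t) = Σ_{j=0}^1 C(n, j) (q−1)^j.
  j = 0: C(8,0)·(4)^0 = 1·1 = 1.
  j = 1: C(8,1)·(4)^1 = 8·4 = 32.
  V_q(n, t) = 1 + 32 = 33.
Step 2: q^n = 5^8 = 390625.
Step 3: Hamming bound ⌊q^n / V_q(n,t)⌋ = ⌊390625/33⌋ = 11837.
Step 4: Compare |C| = 19156 to 11837: violated.
The claimed |C| lies above the Hamming bound, so no 5-ary code of length 8 with d ≥ 3 can have 19156 codewords.


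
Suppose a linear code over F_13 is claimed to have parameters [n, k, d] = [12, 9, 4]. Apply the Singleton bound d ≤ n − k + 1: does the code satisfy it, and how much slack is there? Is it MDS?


Singleton RHS = n − k + 1 = 4, slack = 0, bound satisfied, MDS.

Singleton bound: d ≤ n − k + 1.
Here n = 12, k = 9, so n − k + 1 = 4.
Given d = 4, check d ≤ 4: YES.
Slack = (n − k + 1) − d = 0.
The code is MDS (slack = 0).
Description: the claimed parameters are [12, 9, 4]_13; such a code would be MDS (meets Singleton bound).


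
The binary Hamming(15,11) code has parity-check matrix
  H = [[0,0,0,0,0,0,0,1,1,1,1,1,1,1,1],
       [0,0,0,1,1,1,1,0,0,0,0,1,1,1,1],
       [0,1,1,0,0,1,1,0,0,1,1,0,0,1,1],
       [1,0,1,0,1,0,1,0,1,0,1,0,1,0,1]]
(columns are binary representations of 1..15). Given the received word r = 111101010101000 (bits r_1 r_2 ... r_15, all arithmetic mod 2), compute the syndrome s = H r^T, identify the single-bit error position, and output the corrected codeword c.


s = (1, 1, 0, 0)^T, error position = 12, corrected codeword c = 111101010100000

Compute s = H r^T mod 2 one row at a time:
  s_1 = 1 + 0 + 1 + 0 + 1 + 0 + 0 + 0 = 3 ≡ 1 (mod 2).
  s_2 = 1 + 0 + 1 + 0 + 1 + 0 + 0 + 0 = 3 ≡ 1 (mod 2).
  s_3 = 1 + 1 + 1 + 0 + 1 + 0 + 0 + 0 = 4 ≡ 0 (mod 2).
  s_4 = 1 + 1 + 0 + 0 + 0 + 0 + 0 + 0 = 2 ≡ 0 (mod 2).
s = (1, 1, 0, 0)^T — this equals column 12 of H (binary 1100), so error is at position 12.
Correct: flip bit 12 of r = 111101010101000 to get c = 111101010100000.


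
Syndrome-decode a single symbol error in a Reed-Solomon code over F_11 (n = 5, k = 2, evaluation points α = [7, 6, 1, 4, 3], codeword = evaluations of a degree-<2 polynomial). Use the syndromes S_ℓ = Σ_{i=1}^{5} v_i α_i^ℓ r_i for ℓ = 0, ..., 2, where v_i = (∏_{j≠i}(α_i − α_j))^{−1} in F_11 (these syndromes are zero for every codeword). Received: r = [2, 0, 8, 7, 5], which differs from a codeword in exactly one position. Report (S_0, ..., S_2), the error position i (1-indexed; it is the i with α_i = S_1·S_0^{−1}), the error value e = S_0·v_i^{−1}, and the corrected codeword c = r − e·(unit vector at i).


S = (10, 10, 10), error at position 3, error magnitude e = 7, c = [2, 0, 1, 7, 5].

Step 1: column multipliers v_i = (∏_{j≠i}(α_i − α_j))^{−1} mod 11.
  i = 1 (α = 7): (7−6)(7−1)(7−4)(7−3) = 1·6·3·4 = 72 ≡ 6, so v_1 = 6^{−1} = 2 (mod 11).
  i = 2 (α = 6): (6−7)(6−1)(6−4)(6−3) = (−1)·5·2·3 = −30 ≡ 3, so v_2 = 3^{−1} = 4 (mod 11).
  i = 3 (α = 1): (1−7)(1−6)(1−4)(1−3) = (−6)·(−5)·(−3)·(−2) = 180 ≡ 4, so v_3 = 4^{−1} = 3 (mod 11).
  i = 4 (α = 4): (4−7)(4−6)(4−1)(4−3) = (−3)·(−2)·3·1 = 18 ≡ 7, so v_4 = 7^{−1} = 8 (mod 11).
  i = 5 (α = 3): (3−7)(3−6)(3−1)(3−4) = (−4)·(−3)·2·(−1) = −24 ≡ 9, so v_5 = 9^{−1} = 5 (mod 11).
  v = [2, 4, 3, 8, 5].
Step 2: syndromes of r = [2, 0, 8, 7, 5] (all sums mod 11).
  S_0 = Σ v_i r_i = 2·2 + 4·0 + 3·8 + 8·7 + 5·5 = 109 ≡ 10.
  S_1 = Σ v_i α_i r_i = 2·7·2 + 4·6·0 + 3·1·8 + 8·4·7 + 5·3·5 = 351 ≡ 10.
  α_i^2 mod 11 = [5, 3, 1, 5, 9].
  S_2 = Σ v_i α_i^2 r_i = 2·5·2 + 4·3·0 + 3·1·8 + 8·5·7 + 5·9·5 = 549 ≡ 10.
  S = (10, 10, 10) ≠ 0, so r is not a codeword (an error is present).
Step 3: locate the error. For a single error e at position i, S_ℓ = v_i·e·α_i^ℓ, so α_err = S_1/S_0.
  S_0^{−1} = 10^{−1} = 10 (mod 11), so α_err = 10·10 = 100 ≡ 1 = α_3. Error position i = 3.
  Consistency check: S_2/S_1 = 10·10 = 100 ≡ 1 = α_err ✓ (single-error assumption holds).
Step 4: error magnitude e = S_0/v_3 = S_0·∏_{j≠3}(α_3 − α_j) = 10·4 = 40 ≡ 7 (mod 11).
Step 5: correct position 3: c_3 = r_3 − e = 8 − 7 ≡ 1 (mod 11). Hence c = [2, 0, 1, 7, 5].
  Check: interpolating c through the α_i gives m(x) = 10 + 2·x (degree < 2) with m(α_i) = c_i for every i, so c is indeed a codeword.


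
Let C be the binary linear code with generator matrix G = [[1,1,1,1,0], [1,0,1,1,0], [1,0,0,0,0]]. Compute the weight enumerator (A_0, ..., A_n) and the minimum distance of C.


Weight distribution: A_0 = 1, A_1 = 2, A_2 = 2, A_3 = 2, A_4 = 1. Minimum distance d = 1.

Enumerate all 2^3 = 8 messages m ∈ F_2^3.
For each, compute codeword c = mG in F_2^5, then tally its weight.
  m = 000 → c = 00000, weight = 0.
  m = 100 → c = 11110, weight = 4.
  m = 010 → c = 10110, weight = 3.
  m = 110 → c = 01000, weight = 1.
  m = 001 → c = 10000, weight = 1.
  m = 101 → c = 01110, weight = 3.
  m = 011 → c = 00110, weight = 2.
  m = 111 → c = 11000, weight = 2.
Tally weights:
  weight 0: 1 codewords.
  weight 1: 2 codewords.
  weight 2: 2 codewords.
  weight 3: 2 codewords.
  weight 4: 1 codewords.
Minimum distance d = smallest w > 0 with A_w > 0 = 1.
Sanity: Σ A_w = 8 = 2^3 = 8 ✓.


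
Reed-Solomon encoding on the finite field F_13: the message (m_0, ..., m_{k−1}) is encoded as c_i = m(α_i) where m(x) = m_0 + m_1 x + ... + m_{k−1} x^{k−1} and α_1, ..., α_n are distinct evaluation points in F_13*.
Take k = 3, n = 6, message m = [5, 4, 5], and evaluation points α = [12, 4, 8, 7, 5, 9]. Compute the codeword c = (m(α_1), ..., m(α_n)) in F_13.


c = [6, 10, 6, 5, 7, 4]

Message polynomial: m(x) = 5 + 4·x + 5·x^2 (mod 13).
For each evaluation point α_i, compute m(α_i) mod 13:
  α_1 = 12: Horner steps 5 → 12 → 6, so m(12) = 6.
  α_2 = 4: Horner steps 5 → 11 → 10, so m(4) = 10.
  α_3 = 8: Horner steps 5 → 5 → 6, so m(8) = 6.
  α_4 = 7: Horner steps 5 → 0 → 5, so m(7) = 5.
  α_5 = 5: Horner steps 5 → 3 → 7, so m(5) = 7.
  α_6 = 9: Horner steps 5 → 10 → 4, so m(9) = 4.
Codeword c = [6, 10, 6, 5, 7, 4] ∈ F_13^6.


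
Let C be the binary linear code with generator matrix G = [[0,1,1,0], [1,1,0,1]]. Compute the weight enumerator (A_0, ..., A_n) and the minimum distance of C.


Weight distribution: A_0 = 1, A_2 = 1, A_3 = 2. Minimum distance d = 2.

Enumerate all 2^2 = 4 messages m ∈ F_2^2.
For each, compute codeword c = mG in F_2^4, then tally its weight.
  m = 00 → c = 0000, weight = 0.
  m = 10 → c = 0110, weight = 2.
  m = 01 → c = 1101, weight = 3.
  m = 11 → c = 1011, weight = 3.
Tally weights:
  weight 0: 1 codewords.
  weight 2: 1 codewords.
  weight 3: 2 codewords.
Minimum distance d = smallest w > 0 with A_w > 0 = 2.
Sanity: Σ A_w = 4 = 2^2 = 4 ✓.


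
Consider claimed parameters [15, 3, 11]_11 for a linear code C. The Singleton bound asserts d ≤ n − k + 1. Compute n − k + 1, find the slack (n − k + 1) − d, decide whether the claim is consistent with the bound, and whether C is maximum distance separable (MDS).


Singleton RHS = n − k + 1 = 13, slack = 2, bound satisfied, not MDS.

Singleton bound: d ≤ n − k + 1.
Here n = 15, k = 3, so n − k + 1 = 13.
Given d = 11, check d ≤ 13: YES.
Slack = (n − k + 1) − d = 2.
The code is NOT MDS (slack = 2 > 0).
Description: the claimed parameters are [15, 3, 11]_11; such a code would be non-MDS.


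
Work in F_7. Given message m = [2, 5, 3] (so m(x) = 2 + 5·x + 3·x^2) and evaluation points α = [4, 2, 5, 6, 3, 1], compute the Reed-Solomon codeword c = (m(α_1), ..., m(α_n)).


c = [0, 3, 4, 0, 2, 3]

Message polynomial: m(x) = 2 + 5·x + 3·x^2 (mod 7).
For each evaluation point α_i, compute m(α_i) mod 7:
  α_1 = 4: Horner steps 3 → 3 → 0, so m(4) = 0.
  α_2 = 2: Horner steps 3 → 4 → 3, so m(2) = 3.
  α_3 = 5: Horner steps 3 → 6 → 4, so m(5) = 4.
  α_4 = 6: Horner steps 3 → 2 → 0, so m(6) = 0.
  α_5 = 3: Horner steps 3 → 0 → 2, so m(3) = 2.
  α_6 = 1: Horner steps 3 → 1 → 3, so m(1) = 3.
Codeword c = [0, 3, 4, 0, 2, 3] ∈ F_7^6.


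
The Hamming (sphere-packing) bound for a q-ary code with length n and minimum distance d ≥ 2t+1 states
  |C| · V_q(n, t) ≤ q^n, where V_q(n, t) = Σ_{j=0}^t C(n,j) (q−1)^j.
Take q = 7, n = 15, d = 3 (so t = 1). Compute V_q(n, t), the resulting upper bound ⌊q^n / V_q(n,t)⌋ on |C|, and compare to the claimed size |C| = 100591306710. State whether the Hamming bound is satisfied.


V_q(n, t) = 91, q^n = 4747561509943, Hamming bound = 52171005603, |C| = 100591306710 > bound (violated).

Step 1: Compute V_q(n, t) = Σ_{j=0}^1 C(n, j) (q−1)^j.
  j = 0: C(15,0)·(6)^0 = 1·1 = 1.
  j = 1: C(15,1)·(6)^1 = 15·6 = 90.
  V_q(n, t) = 1 + 90 = 91.
Step 2: q^n = 7^15 = 4747561509943.
Step 3: Hamming bound ⌊q^n / V_q(n,t)⌋ = ⌊4747561509943/91⌋ = 52171005603.
Step 4: Compare |C| = 100591306710 to 52171005603: violated.
The claimed |C| lies above the Hamming bound, so no 7-ary code of length 15 with d ≥ 3 can have 100591306710 codewords.


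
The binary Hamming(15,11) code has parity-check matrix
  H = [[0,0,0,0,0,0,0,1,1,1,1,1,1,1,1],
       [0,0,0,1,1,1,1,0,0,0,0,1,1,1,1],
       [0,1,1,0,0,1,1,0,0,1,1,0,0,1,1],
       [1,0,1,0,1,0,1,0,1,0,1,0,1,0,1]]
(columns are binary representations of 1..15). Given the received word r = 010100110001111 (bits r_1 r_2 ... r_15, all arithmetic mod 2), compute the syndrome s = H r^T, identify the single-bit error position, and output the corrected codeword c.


s = (1, 0, 0, 1)^T, error position = 9, corrected codeword c = 010100111001111

Compute s = H r^T mod 2 one row at a time:
  s_1 = 1 + 0 + 0 + 0 + 1 + 1 + 1 + 1 = 5 ≡ 1 (mod 2).
  s_2 = 1 + 0 + 0 + 1 + 1 + 1 + 1 + 1 = 6 ≡ 0 (mod 2).
  s_3 = 1 + 0 + 0 + 1 + 0 + 0 + 1 + 1 = 4 ≡ 0 (mod 2).
  s_4 = 0 + 0 + 0 + 1 + 0 + 0 + 1 + 1 = 3 ≡ 1 (mod 2).
s = (1, 0, 0, 1)^T — this equals column 9 of H (binary 1001), so error is at position 9.
Correct: flip bit 9 of r = 010100110001111 to get c = 010100111001111.


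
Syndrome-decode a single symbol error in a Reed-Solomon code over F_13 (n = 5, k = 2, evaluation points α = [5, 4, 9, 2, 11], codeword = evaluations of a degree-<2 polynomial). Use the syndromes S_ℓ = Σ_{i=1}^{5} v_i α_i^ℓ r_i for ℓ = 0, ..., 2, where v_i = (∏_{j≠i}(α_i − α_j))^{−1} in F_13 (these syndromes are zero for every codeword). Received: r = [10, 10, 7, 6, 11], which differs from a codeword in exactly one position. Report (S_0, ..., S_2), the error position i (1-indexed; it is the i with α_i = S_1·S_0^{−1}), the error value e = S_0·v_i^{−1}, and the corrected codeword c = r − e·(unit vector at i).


S = (9, 6, 4), error at position 1, error magnitude e = 11, c = [12, 10, 7, 6, 11].

Step 1: column multipliers v_i = (∏_{j≠i}(α_i − α_j))^{−1} mod 13.
  i = 1 (α = 5): (5−4)(5−9)(5−2)(5−11) = 1·(−4)·3·(−6) = 72 ≡ 7, so v_1 = 7^{−1} = 2 (mod 13).
  i = 2 (α = 4): (4−5)(4−9)(4−2)(4−11) = (−1)·(−5)·2·(−7) = −70 ≡ 8, so v_2 = 8^{−1} = 5 (mod 13).
  i = 3 (α = 9): (9−5)(9−4)(9−2)(9−11) = 4·5·7·(−2) = −280 ≡ 6, so v_3 = 6^{−1} = 11 (mod 13).
  i = 4 (α = 2): (2−5)(2−4)(2−9)(2−11) = (−3)·(−2)·(−7)·(−9) = 378 ≡ 1, so v_4 = 1^{−1} = 1 (mod 13).
  i = 5 (α = 11): (11−5)(11−4)(11−9)(11−2) = 6·7·2·9 = 756 ≡ 2, so v_5 = 2^{−1} = 7 (mod 13).
  v = [2, 5, 11, 1, 7].
Step 2: syndromes of r = [10, 10, 7, 6, 11] (all sums mod 13).
  S_0 = Σ v_i r_i = 2·10 + 5·10 + 11·7 + 1·6 + 7·11 = 230 ≡ 9.
  S_1 = Σ v_i α_i r_i = 2·5·10 + 5·4·10 + 11·9·7 + 1·2·6 + 7·11·11 = 1852 ≡ 6.
  α_i^2 mod 13 = [12, 3, 3, 4, 4].
  S_2 = Σ v_i α_i^2 r_i = 2·12·10 + 5·3·10 + 11·3·7 + 1·4·6 + 7·4·11 = 953 ≡ 4.
  S = (9, 6, 4) ≠ 0, so r is not a codeword (an error is present).
Step 3: locate the error. For a single error e at position i, S_ℓ = v_i·e·α_i^ℓ, so α_err = S_1/S_0.
  S_0^{−1} = 9^{−1} = 3 (mod 13), so α_err = 6·3 = 18 ≡ 5 = α_1. Error position i = 1.
  Consistency check: S_2/S_1 = 4·11 = 44 ≡ 5 = α_err ✓ (single-error assumption holds).
Step 4: error magnitude e = S_0/v_1 = S_0·∏_{j≠1}(α_1 − α_j) = 9·7 = 63 ≡ 11 (mod 13).
Step 5: correct position 1: c_1 = r_1 − e = 10 − 11 ≡ 12 (mod 13). Hence c = [12, 10, 7, 6, 11].
  Check: interpolating c through the α_i gives m(x) = 2 + 2·x (degree < 2) with m(α_i) = c_i for every i, so c is indeed a codeword.


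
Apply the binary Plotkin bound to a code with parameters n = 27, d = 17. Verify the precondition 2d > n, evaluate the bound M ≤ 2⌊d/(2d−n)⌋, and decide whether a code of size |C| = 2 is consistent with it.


Plotkin bound M ≤ 4; given |C| = 2 ≤ bound (satisfied).

Check applicability: 2d = 34, n = 27.
2d − n = 7 > 0, so Plotkin applies.
Compute d/(2d−n) = 17/7 ≈ 2.4286.
⌊d/(2d−n)⌋ = 2.
Plotkin bound: M ≤ 2·2 = 4.
Given |C| = 2, check: satisfied.
This |C| is below the Plotkin bound.


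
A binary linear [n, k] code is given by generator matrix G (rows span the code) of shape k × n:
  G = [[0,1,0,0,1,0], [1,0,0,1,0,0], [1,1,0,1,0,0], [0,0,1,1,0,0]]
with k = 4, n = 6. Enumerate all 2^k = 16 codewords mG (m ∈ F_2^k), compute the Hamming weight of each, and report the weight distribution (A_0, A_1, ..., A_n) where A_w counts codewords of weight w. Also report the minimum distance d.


Weight distribution: A_0 = 1, A_1 = 2, A_2 = 4, A_3 = 6, A_4 = 3. Minimum distance d = 1.

Enumerate all 2^4 = 16 messages m ∈ F_2^4.
For each, compute codeword c = mG in F_2^6, then tally its weight.
  m = 0000 → c = 000000, weight = 0.
  m = 1000 → c = 010010, weight = 2.
  m = 0100 → c = 100100, weight = 2.
  m = 1100 → c = 110110, weight = 4.
  m = 0010 → c = 110100, weight = 3.
  m = 1010 → c = 100110, weight = 3.
  m = 0110 → c = 010000, weight = 1.
  m = 1110 → c = 000010, weight = 1.
  m = 0001 → c = 001100, weight = 2.
  m = 1001 → c = 011110, weight = 4.
  m = 0101 → c = 101000, weight = 2.
  m = 1101 → c = 111010, weight = 4.
  m = 0011 → c = 111000, weight = 3.
  m = 1011 → c = 101010, weight = 3.
  m = 0111 → c = 011100, weight = 3.
  m = 1111 → c = 001110, weight = 3.
Tally weights:
  weight 0: 1 codewords.
  weight 1: 2 codewords.
  weight 2: 4 codewords.
  weight 3: 6 codewords.
  weight 4: 3 codewords.
Minimum distance d = smallest w > 0 with A_w > 0 = 1.
Sanity: Σ A_w = 16 = 2^4 = 16 ✓.


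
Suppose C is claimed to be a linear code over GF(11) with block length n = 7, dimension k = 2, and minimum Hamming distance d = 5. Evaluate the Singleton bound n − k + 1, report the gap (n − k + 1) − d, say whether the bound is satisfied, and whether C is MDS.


Singleton RHS = n − k + 1 = 6, slack = 1, bound satisfied, not MDS.

Singleton bound: d ≤ n − k + 1.
Here n = 7, k = 2, so n − k + 1 = 6.
Given d = 5, check d ≤ 6: YES.
Slack = (n − k + 1) − d = 1.
The code is NOT MDS (slack = 1 > 0).
Description: the claimed parameters are [7, 2, 5]_11; such a code would be non-MDS.


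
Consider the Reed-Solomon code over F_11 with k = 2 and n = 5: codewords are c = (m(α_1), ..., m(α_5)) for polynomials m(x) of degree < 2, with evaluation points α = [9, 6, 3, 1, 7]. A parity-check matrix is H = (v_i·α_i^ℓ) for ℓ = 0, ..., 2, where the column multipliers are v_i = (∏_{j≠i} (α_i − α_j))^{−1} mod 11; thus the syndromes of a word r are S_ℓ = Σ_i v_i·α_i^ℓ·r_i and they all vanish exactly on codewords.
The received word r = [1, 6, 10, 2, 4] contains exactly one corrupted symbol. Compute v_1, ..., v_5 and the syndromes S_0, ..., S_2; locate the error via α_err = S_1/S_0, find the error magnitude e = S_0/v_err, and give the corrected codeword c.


S = (6, 3, 7), error at position 2, error magnitude e = 6, c = [1, 0, 10, 2, 4].

Step 1: column multipliers v_i = (∏_{j≠i}(α_i − α_j))^{−1} mod 11.
  i = 1 (α = 9): (9−6)(9−3)(9−1)(9−7) = 3·6·8·2 = 288 ≡ 2, so v_1 = 2^{−1} = 6 (mod 11).
  i = 2 (α = 6): (6−9)(6−3)(6−1)(6−7) = (−3)·3·5·(−1) = 45 ≡ 1, so v_2 = 1^{−1} = 1 (mod 11).
  i = 3 (α = 3): (3−9)(3−6)(3−1)(3−7) = (−6)·(−3)·2·(−4) = −144 ≡ 10, so v_3 = 10^{−1} = 10 (mod 11).
  i = 4 (α = 1): (1−9)(1−6)(1−3)(1−7) = (−8)·(−5)·(−2)·(−6) = 480 ≡ 7, so v_4 = 7^{−1} = 8 (mod 11).
  i = 5 (α = 7): (7−9)(7−6)(7−3)(7−1) = (−2)·1·4·6 = −48 ≡ 7, so v_5 = 7^{−1} = 8 (mod 11).
  v = [6, 1, 10, 8, 8].
Step 2: syndromes of r = [1, 6, 10, 2, 4] (all sums mod 11).
  S_0 = Σ v_i r_i = 6·1 + 1·6 + 10·10 + 8·2 + 8·4 = 160 ≡ 6.
  S_1 = Σ v_i α_i r_i = 6·9·1 + 1·6·6 + 10·3·10 + 8·1·2 + 8·7·4 = 630 ≡ 3.
  α_i^2 mod 11 = [4, 3, 9, 1, 5].
  S_2 = Σ v_i α_i^2 r_i = 6·4·1 + 1·3·6 + 10·9·10 + 8·1·2 + 8·5·4 = 1118 ≡ 7.
  S = (6, 3, 7) ≠ 0, so r is not a codeword (an error is present).
Step 3: locate the error. For a single error e at position i, S_ℓ = v_i·e·α_i^ℓ, so α_err = S_1/S_0.
  S_0^{−1} = 6^{−1} = 2 (mod 11), so α_err = 3·2 = 6 ≡ 6 = α_2. Error position i = 2.
  Consistency check: S_2/S_1 = 7·4 = 28 ≡ 6 = α_err ✓ (single-error assumption holds).
Step 4: error magnitude e = S_0/v_2 = S_0·∏_{j≠2}(α_2 − α_j) = 6·1 = 6 ≡ 6 (mod 11).
Step 5: correct position 2: c_2 = r_2 − e = 6 − 6 ≡ 0 (mod 11). Hence c = [1, 0, 10, 2, 4].
  Check: interpolating c through the α_i gives m(x) = 9 + 4·x (degree < 2) with m(α_i) = c_i for every i, so c is indeed a codeword.


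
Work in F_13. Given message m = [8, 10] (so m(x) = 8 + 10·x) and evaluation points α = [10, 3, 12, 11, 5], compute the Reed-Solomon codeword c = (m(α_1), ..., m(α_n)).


c = [4, 12, 11, 1, 6]

Message polynomial: m(x) = 8 + 10·x (mod 13).
For each evaluation point α_i, compute m(α_i) mod 13:
  α_1 = 10: Horner steps 10 → 4, so m(10) = 4.
  α_2 = 3: Horner steps 10 → 12, so m(3) = 12.
  α_3 = 12: Horner steps 10 → 11, so m(12) = 11.
  α_4 = 11: Horner steps 10 → 1, so m(11) = 1.
  α_5 = 5: Horner steps 10 → 6, so m(5) = 6.
Codeword c = [4, 12, 11, 1, 6] ∈ F_13^5.


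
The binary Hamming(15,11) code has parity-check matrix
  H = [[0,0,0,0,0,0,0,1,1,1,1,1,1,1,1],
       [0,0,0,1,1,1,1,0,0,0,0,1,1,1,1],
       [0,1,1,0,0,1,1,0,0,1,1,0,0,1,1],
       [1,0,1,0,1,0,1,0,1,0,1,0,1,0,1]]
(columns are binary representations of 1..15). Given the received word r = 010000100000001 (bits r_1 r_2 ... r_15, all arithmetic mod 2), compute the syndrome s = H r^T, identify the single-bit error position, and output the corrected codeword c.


s = (1, 0, 1, 0)^T, error position = 10, corrected codeword c = 010000100100001

Compute s = H r^T mod 2 one row at a time:
  s_1 = 0 + 0 + 0 + 0 + 0 + 0 + 0 + 1 = 1 ≡ 1 (mod 2).
  s_2 = 0 + 0 + 0 + 1 + 0 + 0 + 0 + 1 = 2 ≡ 0 (mod 2).
  s_3 = 1 + 0 + 0 + 1 + 0 + 0 + 0 + 1 = 3 ≡ 1 (mod 2).
  s_4 = 0 + 0 + 0 + 1 + 0 + 0 + 0 + 1 = 2 ≡ 0 (mod 2).
s = (1, 0, 1, 0)^T — this equals column 10 of H (binary 1010), so error is at position 10.
Correct: flip bit 10 of r = 010000100000001 to get c = 010000100100001.


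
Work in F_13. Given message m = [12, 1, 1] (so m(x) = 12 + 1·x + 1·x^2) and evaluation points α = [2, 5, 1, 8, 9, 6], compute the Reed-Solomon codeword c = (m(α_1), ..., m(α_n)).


c = [5, 3, 1, 6, 11, 2]

Message polynomial: m(x) = 12 + 1·x + 1·x^2 (mod 13).
For each evaluation point α_i, compute m(α_i) mod 13:
  α_1 = 2: Horner steps 1 → 3 → 5, so m(2) = 5.
  α_2 = 5: Horner steps 1 → 6 → 3, so m(5) = 3.
  α_3 = 1: Horner steps 1 → 2 → 1, so m(1) = 1.
  α_4 = 8: Horner steps 1 → 9 → 6, so m(8) = 6.
  α_5 = 9: Horner steps 1 → 10 → 11, so m(9) = 11.
  α_6 = 6: Horner steps 1 → 7 → 2, so m(6) = 2.
Codeword c = [5, 3, 1, 6, 11, 2] ∈ F_13^6.


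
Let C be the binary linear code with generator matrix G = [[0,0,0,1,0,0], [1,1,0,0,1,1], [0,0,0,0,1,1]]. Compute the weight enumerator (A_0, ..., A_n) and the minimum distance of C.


Weight distribution: A_0 = 1, A_1 = 1, A_2 = 2, A_3 = 2, A_4 = 1, A_5 = 1. Minimum distance d = 1.

Enumerate all 2^3 = 8 messages m ∈ F_2^3.
For each, compute codeword c = mG in F_2^6, then tally its weight.
  m = 000 → c = 000000, weight = 0.
  m = 100 → c = 000100, weight = 1.
  m = 010 → c = 110011, weight = 4.
  m = 110 → c = 110111, weight = 5.
  m = 001 → c = 000011, weight = 2.
  m = 101 → c = 000111, weight = 3.
  m = 011 → c = 110000, weight = 2.
  m = 111 → c = 110100, weight = 3.
Tally weights:
  weight 0: 1 codewords.
  weight 1: 1 codewords.
  weight 2: 2 codewords.
  weight 3: 2 codewords.
  weight 4: 1 codewords.
  weight 5: 1 codewords.
Minimum distance d = smallest w > 0 with A_w > 0 = 1.
Sanity: Σ A_w = 8 = 2^3 = 8 ✓.


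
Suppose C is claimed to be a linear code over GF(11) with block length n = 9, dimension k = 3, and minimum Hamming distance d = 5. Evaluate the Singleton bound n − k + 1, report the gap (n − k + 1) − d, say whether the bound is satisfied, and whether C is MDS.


Singleton RHS = n − k + 1 = 7, slack = 2, bound satisfied, not MDS.

Singleton bound: d ≤ n − k + 1.
Here n = 9, k = 3, so n − k + 1 = 7.
Given d = 5, check d ≤ 7: YES.
Slack = (n − k + 1) − d = 2.
The code is NOT MDS (slack = 2 > 0).
Description: the claimed parameters are [9, 3, 5]_11; such a code would be non-MDS.


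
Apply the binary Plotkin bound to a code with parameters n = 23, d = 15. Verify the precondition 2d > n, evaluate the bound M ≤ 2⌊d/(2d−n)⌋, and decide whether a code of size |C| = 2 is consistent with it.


Plotkin bound M ≤ 4; given |C| = 2 ≤ bound (satisfied).

Check applicability: 2d = 30, n = 23.
2d − n = 7 > 0, so Plotkin applies.
Compute d/(2d−n) = 15/7 ≈ 2.1429.
⌊d/(2d−n)⌋ = 2.
Plotkin bound: M ≤ 2·2 = 4.
Given |C| = 2, check: satisfied.
This |C| is below the Plotkin bound.


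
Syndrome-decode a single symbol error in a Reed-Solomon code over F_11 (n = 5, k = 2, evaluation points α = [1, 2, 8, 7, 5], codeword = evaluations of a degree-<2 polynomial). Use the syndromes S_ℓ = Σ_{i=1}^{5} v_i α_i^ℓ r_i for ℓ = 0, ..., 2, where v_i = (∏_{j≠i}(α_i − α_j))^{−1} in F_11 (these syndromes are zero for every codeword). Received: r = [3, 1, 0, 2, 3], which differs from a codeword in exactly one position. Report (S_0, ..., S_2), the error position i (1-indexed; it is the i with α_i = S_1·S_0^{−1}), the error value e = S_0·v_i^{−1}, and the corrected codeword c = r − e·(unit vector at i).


S = (5, 3, 4), error at position 5, error magnitude e = 8, c = [3, 1, 0, 2, 6].

Step 1: column multipliers v_i = (∏_{j≠i}(α_i − α_j))^{−1} mod 11.
  i = 1 (α = 1): (1−2)(1−8)(1−7)(1−5) = (−1)·(−7)·(−6)·(−4) = 168 ≡ 3, so v_1 = 3^{−1} = 4 (mod 11).
  i = 2 (α = 2): (2−1)(2−8)(2−7)(2−5) = 1·(−6)·(−5)·(−3) = −90 ≡ 9, so v_2 = 9^{−1} = 5 (mod 11).
  i = 3 (α = 8): (8−1)(8−2)(8−7)(8−5) = 7·6·1·3 = 126 ≡ 5, so v_3 = 5^{−1} = 9 (mod 11).
  i = 4 (α = 7): (7−1)(7−2)(7−8)(7−5) = 6·5·(−1)·2 = −60 ≡ 6, so v_4 = 6^{−1} = 2 (mod 11).
  i = 5 (α = 5): (5−1)(5−2)(5−8)(5−7) = 4·3·(−3)·(−2) = 72 ≡ 6, so v_5 = 6^{−1} = 2 (mod 11).
  v = [4, 5, 9, 2, 2].
Step 2: syndromes of r = [3, 1, 0, 2, 3] (all sums mod 11).
  S_0 = Σ v_i r_i = 4·3 + 5·1 + 9·0 + 2·2 + 2·3 = 27 ≡ 5.
  S_1 = Σ v_i α_i r_i = 4·1·3 + 5·2·1 + 9·8·0 + 2·7·2 + 2·5·3 = 80 ≡ 3.
  α_i^2 mod 11 = [1, 4, 9, 5, 3].
  S_2 = Σ v_i α_i^2 r_i = 4·1·3 + 5·4·1 + 9·9·0 + 2·5·2 + 2·3·3 = 70 ≡ 4.
  S = (5, 3, 4) ≠ 0, so r is not a codeword (an error is present).
Step 3: locate the error. For a single error e at position i, S_ℓ = v_i·e·α_i^ℓ, so α_err = S_1/S_0.
  S_0^{−1} = 5^{−1} = 9 (mod 11), so α_err = 3·9 = 27 ≡ 5 = α_5. Error position i = 5.
  Consistency check: S_2/S_1 = 4·4 = 16 ≡ 5 = α_err ✓ (single-error assumption holds).
Step 4: error magnitude e = S_0/v_5 = S_0·∏_{j≠5}(α_5 − α_j) = 5·6 = 30 ≡ 8 (mod 11).
Step 5: correct position 5: c_5 = r_5 − e = 3 − 8 ≡ 6 (mod 11). Hence c = [3, 1, 0, 2, 6].
  Check: interpolating c through the α_i gives m(x) = 5 + 9·x (degree < 2) with m(α_i) = c_i for every i, so c is indeed a codeword.


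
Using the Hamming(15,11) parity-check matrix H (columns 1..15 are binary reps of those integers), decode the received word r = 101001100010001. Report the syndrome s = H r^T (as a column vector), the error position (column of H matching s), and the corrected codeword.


s = (0, 1, 1, 1)^T, error position = 7, corrected codeword c = 101001000010001

Compute s = H r^T mod 2 one row at a time:
  s_1 = 0 + 0 + 0 + 1 + 0 + 0 + 0 + 1 = 2 ≡ 0 (mod 2).
  s_2 = 0 + 0 + 1 + 1 + 0 + 0 + 0 + 1 = 3 ≡ 1 (mod 2).
  s_3 = 0 + 1 + 1 + 1 + 0 + 1 + 0 + 1 = 5 ≡ 1 (mod 2).
  s_4 = 1 + 1 + 0 + 1 + 0 + 1 + 0 + 1 = 5 ≡ 1 (mod 2).
s = (0, 1, 1, 1)^T — this equals column 7 of H (binary 0111), so error is at position 7.
Correct: flip bit 7 of r = 101001100010001 to get c = 101001000010001.


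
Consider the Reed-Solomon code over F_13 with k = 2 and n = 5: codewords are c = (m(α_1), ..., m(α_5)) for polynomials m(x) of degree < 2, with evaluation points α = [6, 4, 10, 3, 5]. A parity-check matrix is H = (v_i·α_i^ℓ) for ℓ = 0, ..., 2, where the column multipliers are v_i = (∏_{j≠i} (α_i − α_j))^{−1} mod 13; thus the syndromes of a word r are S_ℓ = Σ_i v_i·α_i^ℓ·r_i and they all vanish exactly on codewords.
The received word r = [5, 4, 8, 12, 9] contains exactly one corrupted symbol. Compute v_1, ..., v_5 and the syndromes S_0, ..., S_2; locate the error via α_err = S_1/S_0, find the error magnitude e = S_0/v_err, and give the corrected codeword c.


S = (2, 12, 7), error at position 1, error magnitude e = 4, c = [1, 4, 8, 12, 9].

Step 1: column multipliers v_i = (∏_{j≠i}(α_i − α_j))^{−1} mod 13.
  i = 1 (α = 6): (6−4)(6−10)(6−3)(6−5) = 2·(−4)·3·1 = −24 ≡ 2, so v_1 = 2^{−1} = 7 (mod 13).
  i = 2 (α = 4): (4−6)(4−10)(4−3)(4−5) = (−2)·(−6)·1·(−1) = −12 ≡ 1, so v_2 = 1^{−1} = 1 (mod 13).
  i = 3 (α = 10): (10−6)(10−4)(10−3)(10−5) = 4·6·7·5 = 840 ≡ 8, so v_3 = 8^{−1} = 5 (mod 13).
  i = 4 (α = 3): (3−6)(3−4)(3−10)(3−5) = (−3)·(−1)·(−7)·(−2) = 42 ≡ 3, so v_4 = 3^{−1} = 9 (mod 13).
  i = 5 (α = 5): (5−6)(5−4)(5−10)(5−3) = (−1)·1·(−5)·2 = 10 ≡ 10, so v_5 = 10^{−1} = 4 (mod 13).
  v = [7, 1, 5, 9, 4].
Step 2: syndromes of r = [5, 4, 8, 12, 9] (all sums mod 13).
  S_0 = Σ v_i r_i = 7·5 + 1·4 + 5·8 + 9·12 + 4·9 = 223 ≡ 2.
  S_1 = Σ v_i α_i r_i = 7·6·5 + 1·4·4 + 5·10·8 + 9·3·12 + 4·5·9 = 1130 ≡ 12.
  α_i^2 mod 13 = [10, 3, 9, 9, 12].
  S_2 = Σ v_i α_i^2 r_i = 7·10·5 + 1·3·4 + 5·9·8 + 9·9·12 + 4·12·9 = 2126 ≡ 7.
  S = (2, 12, 7) ≠ 0, so r is not a codeword (an error is present).
Step 3: locate the error. For a single error e at position i, S_ℓ = v_i·e·α_i^ℓ, so α_err = S_1/S_0.
  S_0^{−1} = 2^{−1} = 7 (mod 13), so α_err = 12·7 = 84 ≡ 6 = α_1. Error position i = 1.
  Consistency check: S_2/S_1 = 7·12 = 84 ≡ 6 = α_err ✓ (single-error assumption holds).
Step 4: error magnitude e = S_0/v_1 = S_0·∏_{j≠1}(α_1 − α_j) = 2·2 = 4 ≡ 4 (mod 13).
Step 5: correct position 1: c_1 = r_1 − e = 5 − 4 ≡ 1 (mod 13). Hence c = [1, 4, 8, 12, 9].
  Check: interpolating c through the α_i gives m(x) = 10 + 5·x (degree < 2) with m(α_i) = c_i for every i, so c is indeed a codeword.


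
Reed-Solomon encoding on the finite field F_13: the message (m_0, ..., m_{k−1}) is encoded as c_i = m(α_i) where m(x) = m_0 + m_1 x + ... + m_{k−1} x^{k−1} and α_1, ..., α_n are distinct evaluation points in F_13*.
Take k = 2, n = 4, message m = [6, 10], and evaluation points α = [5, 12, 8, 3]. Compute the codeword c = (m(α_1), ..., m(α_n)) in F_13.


c = [4, 9, 8, 10]

Message polynomial: m(x) = 6 + 10·x (mod 13).
For each evaluation point α_i, compute m(α_i) mod 13:
  α_1 = 5: Horner steps 10 → 4, so m(5) = 4.
  α_2 = 12: Horner steps 10 → 9, so m(12) = 9.
  α_3 = 8: Horner steps 10 → 8, so m(8) = 8.
  α_4 = 3: Horner steps 10 → 10, so m(3) = 10.
Codeword c = [4, 9, 8, 10] ∈ F_13^4.


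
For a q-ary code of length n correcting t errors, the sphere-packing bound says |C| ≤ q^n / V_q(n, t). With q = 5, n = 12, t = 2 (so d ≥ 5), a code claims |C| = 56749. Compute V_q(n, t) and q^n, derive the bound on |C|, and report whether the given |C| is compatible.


V_q(n, t) = 1105, q^n = 244140625, Hamming bound = 220941, |C| = 56749 ≤ bound (satisfied).

Step 1: Compute V_q(n, t) = Σ_{j=0}^2 C(n, j) (q−1)^j.
  j = 0: C(12,0)·(4)^0 = 1·1 = 1.
  j = 1: C(12,1)·(4)^1 = 12·4 = 48.
  j = 2: C(12,2)·(4)^2 = 66·16 = 1056.
  V_q(n, t) = 1 + 48 + 1056 = 1105.
Step 2: q^n = 5^12 = 244140625.
Step 3: Hamming bound ⌊q^n / V_q(n,t)⌋ = ⌊244140625/1105⌋ = 220941.
Step 4: Compare |C| = 56749 to 220941: satisfied.
The claimed |C| lies below the Hamming bound.
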